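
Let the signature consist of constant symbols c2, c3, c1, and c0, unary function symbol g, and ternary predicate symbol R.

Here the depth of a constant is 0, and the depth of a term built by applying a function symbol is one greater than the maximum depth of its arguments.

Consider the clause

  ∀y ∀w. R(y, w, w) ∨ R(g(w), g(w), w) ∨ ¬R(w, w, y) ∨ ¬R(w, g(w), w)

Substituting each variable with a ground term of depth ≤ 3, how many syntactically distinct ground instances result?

Ground terms of depth ≤ 3:
  Let N_k = |{terms of depth ≤ k}|. Then N_0 = 4 and N_k = 4 + N_{k-1} for k ≥ 1 (one summand per function symbol, arity giving the exponent).
  N_0 = 4
  N_1 = 4 + 4 = 8
  N_2 = 4 + 8 = 12
  N_3 = 4 + 12 = 16
So there are 16 ground terms available for substitution.
The body mentions every one of the 2 quantified variables; since ground terms form a free algebra, no two substitutions collapse to the same formula.
Number of ground instances = 16^2 = 256.

256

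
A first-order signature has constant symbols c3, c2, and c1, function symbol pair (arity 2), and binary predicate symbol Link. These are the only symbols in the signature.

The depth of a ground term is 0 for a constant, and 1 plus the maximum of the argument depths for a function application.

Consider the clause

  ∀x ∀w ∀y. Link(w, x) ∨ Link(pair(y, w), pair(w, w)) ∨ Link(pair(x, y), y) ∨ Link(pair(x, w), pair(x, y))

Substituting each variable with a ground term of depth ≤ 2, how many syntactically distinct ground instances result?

Ground terms of depth ≤ 2:
  Count level by level. With function symbols pair/2, the terms of depth ≤ k are the 3 constants together with each function applied to depth-≤(k−1) tuples, so N_k = 3 + N_{k-1}^2.
  N_0 = 3
  N_1 = 3 + 3^2 = 12
  N_2 = 3 + 12^2 = 147
So there are 147 ground terms available for substitution.
Each of x, w, y ranges independently over the available ground terms, and distinct assignments produce distinct instances.
Number of ground instances = 147^3 = 3176523.

3176523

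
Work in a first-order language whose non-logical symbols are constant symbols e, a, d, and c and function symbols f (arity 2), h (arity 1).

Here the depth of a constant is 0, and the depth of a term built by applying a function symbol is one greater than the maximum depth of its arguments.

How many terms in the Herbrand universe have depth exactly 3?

If N_k denotes the number of depth-≤k ground terms, the 4 constants give N_0 = 4, and each function symbol of arity r contributes N_{k-1}^r new terms at level k: N_k = 4 + N_{k-1}^2 + N_{k-1}.
N_0 = 4
N_1 = 4 + 4^2 + 4 = 24
N_2 = 4 + 24^2 + 24 = 604
N_3 = 4 + 604^2 + 604 = 365424
Terms of depth exactly 3: N_3 − N_2 = 365424 − 604 = 364820.

364820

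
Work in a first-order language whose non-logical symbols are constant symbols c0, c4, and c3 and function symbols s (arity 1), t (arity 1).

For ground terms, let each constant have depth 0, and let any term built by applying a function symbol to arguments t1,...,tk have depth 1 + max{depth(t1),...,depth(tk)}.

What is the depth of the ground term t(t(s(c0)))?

3

depth(s(c0)) = 1 + depth(c0) = 1 + 0 = 1
depth(t(s(c0))) = 1 + depth(s(c0)) = 1 + 1 = 2
depth(t(t(s(c0)))) = 1 + depth(t(s(c0))) = 1 + 2 = 3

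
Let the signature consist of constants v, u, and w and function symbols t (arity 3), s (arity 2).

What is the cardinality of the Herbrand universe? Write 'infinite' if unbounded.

The signature has at least one function symbol (t, arity 3) and at least one constant (v).
Iterating t gives infinitely many distinct ground terms: v, t(v, v, v), t(t(v, v, v), t(v, v, v), t(v, v, v)), ...
So the Herbrand universe is infinite.

infinite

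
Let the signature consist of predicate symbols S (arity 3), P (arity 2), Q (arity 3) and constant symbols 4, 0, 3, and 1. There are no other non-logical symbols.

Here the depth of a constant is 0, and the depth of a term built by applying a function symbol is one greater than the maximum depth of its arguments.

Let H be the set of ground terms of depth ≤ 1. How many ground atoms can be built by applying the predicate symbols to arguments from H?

144

First count ground terms of depth ≤ 1.
With no function symbols every ground term is a constant, so there are exactly 4 ground terms at every depth bound.
N_0 = 4
N_1 = 4
Explicitly: 4, 0, 3, 1.
So |H| = 4.
Ground atoms are formed by filling each argument slot of a predicate with a term from H, so an r-ary predicate gives |H|^r atoms:
  S: 4^3 = 64;  P: 4^2 = 16;  Q: 4^3 = 64
Total ground atoms: 64 + 16 + 64 = 144.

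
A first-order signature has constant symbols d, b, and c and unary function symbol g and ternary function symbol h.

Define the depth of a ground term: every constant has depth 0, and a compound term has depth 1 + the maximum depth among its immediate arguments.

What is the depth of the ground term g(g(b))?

depth(g(b)) = 1 + depth(b) = 1 + 0 = 1
depth(g(g(b))) = 1 + depth(g(b)) = 1 + 1 = 2

2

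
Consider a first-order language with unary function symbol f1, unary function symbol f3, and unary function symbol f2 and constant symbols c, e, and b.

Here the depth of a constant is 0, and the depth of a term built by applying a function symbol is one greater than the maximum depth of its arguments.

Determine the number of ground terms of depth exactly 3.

If N_k denotes the number of depth-≤k ground terms, the 3 constants give N_0 = 3, and each function symbol of arity r contributes N_{k-1}^r new terms at level k: N_k = 3 + N_{k-1} + N_{k-1} + N_{k-1}.
N_0 = 3
N_1 = 3 + 3 + 3 + 3 = 12
N_2 = 3 + 12 + 12 + 12 = 39
N_3 = 3 + 39 + 39 + 39 = 120
Terms of depth exactly 3: N_3 − N_2 = 120 − 39 = 81.

81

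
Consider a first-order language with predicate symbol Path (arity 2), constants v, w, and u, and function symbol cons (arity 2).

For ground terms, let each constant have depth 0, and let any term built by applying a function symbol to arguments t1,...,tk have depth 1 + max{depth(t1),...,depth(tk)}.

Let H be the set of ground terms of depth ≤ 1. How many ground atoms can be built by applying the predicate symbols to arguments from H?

144

First count ground terms of depth ≤ 1.
Let N_k = |{terms of depth ≤ k}|. Then N_0 = 3 and N_k = 3 + N_{k-1}^2 for k ≥ 1 (one summand per function symbol, arity giving the exponent).
N_0 = 3
N_1 = 3 + 3^2 = 12
So |H| = 12.
For each predicate symbol, the number of ground atoms is |H| raised to its arity; summing:
  Path: 12^2 = 144
Total ground atoms: 144.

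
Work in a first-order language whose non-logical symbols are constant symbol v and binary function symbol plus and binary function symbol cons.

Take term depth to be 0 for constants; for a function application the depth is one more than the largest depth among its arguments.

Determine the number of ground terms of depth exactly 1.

Write N_k for the number of ground terms of depth ≤ k. A term of depth ≤ k is either a constant or a function symbol applied to arguments of depth ≤ k−1, so N_k = 1 + N_{k-1}^2 + N_{k-1}^2.
N_0 = 1
N_1 = 1 + 1^2 + 1^2 = 3
Terms of depth exactly 1: N_1 − N_0 = 3 − 1 = 2.

2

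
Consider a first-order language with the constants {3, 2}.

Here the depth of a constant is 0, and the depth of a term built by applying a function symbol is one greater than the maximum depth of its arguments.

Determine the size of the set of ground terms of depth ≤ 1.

2

With no function symbols every ground term is a constant, so there are exactly 2 ground terms at every depth bound.
N_0 = 2
N_1 = 2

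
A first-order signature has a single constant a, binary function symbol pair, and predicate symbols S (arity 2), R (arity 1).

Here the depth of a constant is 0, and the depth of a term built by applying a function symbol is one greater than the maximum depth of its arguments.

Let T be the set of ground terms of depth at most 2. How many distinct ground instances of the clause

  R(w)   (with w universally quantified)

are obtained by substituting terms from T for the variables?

Ground terms of depth ≤ 2:
  If N_k denotes the number of depth-≤k ground terms, the 1 constant gives N_0 = 1, and each function symbol of arity r contributes N_{k-1}^r new terms at level k: N_k = 1 + N_{k-1}^2.
  N_0 = 1
  N_1 = 1 + 1^2 = 2
  N_2 = 1 + 2^2 = 5
  Explicitly: a, pair(a, a), pair(a, pair(a, a)), pair(pair(a, a), a), pair(pair(a, a), pair(a, a)).
So there are 5 ground terms available for substitution.
There is 1 variable to instantiate (w),  occurring in at least one literal, so different choices give different ground instances.
Number of ground instances = 5.

5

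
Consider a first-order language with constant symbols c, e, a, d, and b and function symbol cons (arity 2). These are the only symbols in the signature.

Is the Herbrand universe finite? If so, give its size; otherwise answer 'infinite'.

infinite

The signature has at least one function symbol (cons, arity 2) and at least one constant (c).
Iterating cons gives infinitely many distinct ground terms: c, cons(c, c), cons(cons(c, c), cons(c, c)), ...
So the Herbrand universe is infinite.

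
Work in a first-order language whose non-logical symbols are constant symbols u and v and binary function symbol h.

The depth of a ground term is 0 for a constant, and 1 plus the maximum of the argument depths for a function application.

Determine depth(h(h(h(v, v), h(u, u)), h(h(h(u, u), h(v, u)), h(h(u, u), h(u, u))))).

depth(h(v, v)) = 1 + max(0, 0) = 1
depth(h(u, u)) = 1 + max(0, 0) = 1
depth(h(h(v, v), h(u, u))) = 1 + max(1, 1) = 2
depth(h(v, u)) = 1 + max(0, 0) = 1
depth(h(h(u, u), h(v, u))) = 1 + max(1, 1) = 2
depth(h(h(u, u), h(u, u))) = 1 + max(1, 1) = 2
depth(h(h(h(u, u), h(v, u)), h(h(u, u), h(u, u)))) = 1 + max(2, 2) = 3
depth(h(h(h(v, v), h(u, u)), h(h(h(u, u), h(v, u)), h(h(u, u), h(u, u))))) = 1 + max(2, 3) = 4

4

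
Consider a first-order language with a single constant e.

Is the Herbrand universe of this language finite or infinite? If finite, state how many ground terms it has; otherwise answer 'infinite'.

1

There are no function symbols, so the only ground term is the single constant.
The Herbrand universe is {e}, finite with 1 element.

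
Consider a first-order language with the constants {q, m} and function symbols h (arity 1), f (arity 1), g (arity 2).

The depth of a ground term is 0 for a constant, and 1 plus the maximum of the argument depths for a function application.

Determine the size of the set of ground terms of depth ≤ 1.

Let N_k count ground terms of depth at most k. Each non-constant term of depth ≤ k is some function symbol applied to depth-≤(k−1) arguments, giving N_k = 2 + N_{k-1} + N_{k-1} + N_{k-1}^2.
N_0 = 2
N_1 = 2 + 2 + 2 + 2^2 = 10

10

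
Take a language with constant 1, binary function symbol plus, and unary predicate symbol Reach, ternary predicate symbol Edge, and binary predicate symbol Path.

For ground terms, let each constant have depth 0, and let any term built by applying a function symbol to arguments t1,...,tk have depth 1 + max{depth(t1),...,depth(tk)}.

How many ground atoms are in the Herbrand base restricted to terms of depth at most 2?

155

First count ground terms of depth ≤ 2.
Let N_k = |{terms of depth ≤ k}|. Then N_0 = 1 and N_k = 1 + N_{k-1}^2 for k ≥ 1 (one summand per function symbol, arity giving the exponent).
N_0 = 1
N_1 = 1 + 1^2 = 2
N_2 = 1 + 2^2 = 5
So |H| = 5.
Ground atoms are formed by filling each argument slot of a predicate with a term from H, so an r-ary predicate gives |H|^r atoms:
  Reach: 5;  Edge: 5^3 = 125;  Path: 5^2 = 25
Total ground atoms: 5 + 125 + 25 = 155.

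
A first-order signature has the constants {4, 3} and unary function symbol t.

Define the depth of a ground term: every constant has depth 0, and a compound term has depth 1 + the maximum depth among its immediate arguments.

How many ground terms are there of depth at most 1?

4

Write N_k for the number of ground terms of depth ≤ k. A term of depth ≤ k is either a constant or a function symbol applied to arguments of depth ≤ k−1, so N_k = 2 + N_{k-1}.
N_0 = 2
N_1 = 2 + 2 = 4
Explicitly: 4, 3, t(4), t(3).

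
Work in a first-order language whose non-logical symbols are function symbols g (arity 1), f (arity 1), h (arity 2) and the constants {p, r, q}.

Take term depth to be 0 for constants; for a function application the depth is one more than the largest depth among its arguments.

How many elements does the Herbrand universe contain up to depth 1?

Write N_k for the number of ground terms of depth ≤ k. A term of depth ≤ k is either a constant or a function symbol applied to arguments of depth ≤ k−1, so N_k = 3 + N_{k-1} + N_{k-1} + N_{k-1}^2.
N_0 = 3
N_1 = 3 + 3 + 3 + 3^2 = 18

18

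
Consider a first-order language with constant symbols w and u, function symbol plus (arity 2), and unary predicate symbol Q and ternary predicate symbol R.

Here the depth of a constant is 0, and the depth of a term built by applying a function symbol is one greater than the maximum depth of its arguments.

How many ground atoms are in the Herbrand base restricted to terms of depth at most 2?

54910

First count ground terms of depth ≤ 2.
Count level by level. With function symbols plus/2, the terms of depth ≤ k are the 2 constants together with each function applied to depth-≤(k−1) tuples, so N_k = 2 + N_{k-1}^2.
N_0 = 2
N_1 = 2 + 2^2 = 6
N_2 = 2 + 6^2 = 38
So |H| = 38.
A ground atom is a predicate applied to a tuple of terms from H, so the count is the sum over predicates of |H|^arity:
  Q: 38;  R: 38^3 = 54872
Total ground atoms: 38 + 54872 = 54910.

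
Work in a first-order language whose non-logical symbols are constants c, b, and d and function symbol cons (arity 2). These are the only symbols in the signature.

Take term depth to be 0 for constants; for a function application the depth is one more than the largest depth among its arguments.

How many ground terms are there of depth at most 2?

147

If N_k denotes the number of depth-≤k ground terms, the 3 constants give N_0 = 3, and each function symbol of arity r contributes N_{k-1}^r new terms at level k: N_k = 3 + N_{k-1}^2.
N_0 = 3
N_1 = 3 + 3^2 = 12
N_2 = 3 + 12^2 = 147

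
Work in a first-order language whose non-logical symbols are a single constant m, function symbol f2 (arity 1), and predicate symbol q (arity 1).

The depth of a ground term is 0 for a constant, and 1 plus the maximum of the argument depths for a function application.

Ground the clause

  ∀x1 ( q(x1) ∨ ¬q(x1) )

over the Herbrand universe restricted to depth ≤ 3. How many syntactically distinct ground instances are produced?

Ground terms of depth ≤ 3:
  If N_k denotes the number of depth-≤k ground terms, the 1 constant gives N_0 = 1, and each function symbol of arity r contributes N_{k-1}^r new terms at level k: N_k = 1 + N_{k-1}.
  N_0 = 1
  N_1 = 1 + 1 = 2
  N_2 = 1 + 2 = 3
  N_3 = 1 + 3 = 4
So there are 4 ground terms available for substitution.
The variable x1 ranges independently over the available ground terms, and distinct assignments produce distinct instances.
Number of ground instances = 4.

4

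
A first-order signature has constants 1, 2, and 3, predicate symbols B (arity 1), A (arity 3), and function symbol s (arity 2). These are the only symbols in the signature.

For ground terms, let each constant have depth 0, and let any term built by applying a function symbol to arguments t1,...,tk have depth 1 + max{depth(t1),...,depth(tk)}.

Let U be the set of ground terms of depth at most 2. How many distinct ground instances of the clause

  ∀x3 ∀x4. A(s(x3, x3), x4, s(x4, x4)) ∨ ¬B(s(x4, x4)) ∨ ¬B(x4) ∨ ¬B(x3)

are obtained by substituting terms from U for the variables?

21609

Ground terms of depth ≤ 2:
  Let N_k count ground terms of depth at most k. Each non-constant term of depth ≤ k is some function symbol applied to depth-≤(k−1) arguments, giving N_k = 3 + N_{k-1}^2.
  N_0 = 3
  N_1 = 3 + 3^2 = 12
  N_2 = 3 + 12^2 = 147
So there are 147 ground terms available for substitution.
There are 2 variables to instantiate (x3, x4), each occurring in at least one literal, so different choices give different ground instances.
Number of ground instances = 147^2 = 21609.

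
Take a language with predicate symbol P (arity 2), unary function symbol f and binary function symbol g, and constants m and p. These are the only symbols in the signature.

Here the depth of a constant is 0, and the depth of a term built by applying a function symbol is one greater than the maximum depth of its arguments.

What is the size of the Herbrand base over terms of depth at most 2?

First count ground terms of depth ≤ 2.
Write N_k for the number of ground terms of depth ≤ k. A term of depth ≤ k is either a constant or a function symbol applied to arguments of depth ≤ k−1, so N_k = 2 + N_{k-1} + N_{k-1}^2.
N_0 = 2
N_1 = 2 + 2 + 2^2 = 8
N_2 = 2 + 8 + 8^2 = 74
So |H| = 74.
For each predicate symbol, the number of ground atoms is |H| raised to its arity; summing:
  P: 74^2 = 5476
Total ground atoms: 5476.

5476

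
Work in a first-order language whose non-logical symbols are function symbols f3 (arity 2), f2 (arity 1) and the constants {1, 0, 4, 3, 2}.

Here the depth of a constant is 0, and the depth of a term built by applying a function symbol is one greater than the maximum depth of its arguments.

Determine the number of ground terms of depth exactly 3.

1600230

Write N_k for the number of ground terms of depth ≤ k. A term of depth ≤ k is either a constant or a function symbol applied to arguments of depth ≤ k−1, so N_k = 5 + N_{k-1}^2 + N_{k-1}.
N_0 = 5
N_1 = 5 + 5^2 + 5 = 35
N_2 = 5 + 35^2 + 35 = 1265
N_3 = 5 + 1265^2 + 1265 = 1601495
Terms of depth exactly 3: N_3 − N_2 = 1601495 − 1265 = 1600230.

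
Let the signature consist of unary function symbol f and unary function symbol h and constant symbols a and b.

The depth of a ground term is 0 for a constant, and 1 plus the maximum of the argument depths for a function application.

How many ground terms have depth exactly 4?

32

Let N_k = |{terms of depth ≤ k}|. Then N_0 = 2 and N_k = 2 + N_{k-1} + N_{k-1} for k ≥ 1 (one summand per function symbol, arity giving the exponent).
N_0 = 2
N_1 = 2 + 2 + 2 = 6
N_2 = 2 + 6 + 6 = 14
N_3 = 2 + 14 + 14 = 30
N_4 = 2 + 30 + 30 = 62
Terms of depth exactly 4: N_4 − N_3 = 62 − 30 = 32.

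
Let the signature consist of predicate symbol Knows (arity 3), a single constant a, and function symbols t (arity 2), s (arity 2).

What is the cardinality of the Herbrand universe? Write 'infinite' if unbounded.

infinite

The signature has at least one function symbol (t, arity 2) and at least one constant (a).
Iterating t gives infinitely many distinct ground terms: a, t(a, a), t(t(a, a), t(a, a)), ...
So the Herbrand universe is infinite.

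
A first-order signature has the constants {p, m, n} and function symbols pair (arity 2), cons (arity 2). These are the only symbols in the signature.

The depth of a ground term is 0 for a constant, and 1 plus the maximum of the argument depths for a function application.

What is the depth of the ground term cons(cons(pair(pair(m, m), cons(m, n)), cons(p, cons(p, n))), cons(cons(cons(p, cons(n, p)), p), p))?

5

depth(pair(m, m)) = 1 + max(0, 0) = 1
depth(cons(m, n)) = 1 + max(0, 0) = 1
depth(pair(pair(m, m), cons(m, n))) = 1 + max(1, 1) = 2
depth(cons(p, n)) = 1 + max(0, 0) = 1
depth(cons(p, cons(p, n))) = 1 + max(0, 1) = 2
depth(cons(pair(pair(m, m), cons(m, n)), cons(p, cons(p, n)))) = 1 + max(2, 2) = 3
depth(cons(n, p)) = 1 + max(0, 0) = 1
depth(cons(p, cons(n, p))) = 1 + max(0, 1) = 2
depth(cons(cons(p, cons(n, p)), p)) = 1 + max(2, 0) = 3
depth(cons(cons(cons(p, cons(n, p)), p), p)) = 1 + max(3, 0) = 4
depth(cons(cons(pair(pair(m, m), cons(m, n)), cons(p, cons(p, n))), cons(cons(cons(p, cons(n, p)), p), p))) = 1 + max(3, 4) = 5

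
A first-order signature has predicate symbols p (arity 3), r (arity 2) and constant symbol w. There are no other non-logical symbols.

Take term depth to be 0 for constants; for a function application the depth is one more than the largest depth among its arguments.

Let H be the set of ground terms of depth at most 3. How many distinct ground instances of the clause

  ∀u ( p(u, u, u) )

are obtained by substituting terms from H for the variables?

Ground terms of depth ≤ 3:
  With no function symbols every ground term is a constant, so there is exactly 1 ground term at every depth bound.
  N_0 = 1
  N_1 = 1
  N_2 = 1
  N_3 = 1
  Explicitly: w.
So there is exactly 1 ground term available for substitution.
The variable u ranges independently over the available ground terms, and distinct assignments produce distinct instances.
Number of ground instances = 1.

1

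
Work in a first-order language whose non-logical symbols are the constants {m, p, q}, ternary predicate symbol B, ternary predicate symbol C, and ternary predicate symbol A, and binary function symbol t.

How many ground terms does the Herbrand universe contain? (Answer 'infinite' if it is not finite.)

infinite

The signature has at least one function symbol (t, arity 2) and at least one constant (m).
Iterating t gives infinitely many distinct ground terms: m, t(m, m), t(t(m, m), t(m, m)), ...
So the Herbrand universe is infinite.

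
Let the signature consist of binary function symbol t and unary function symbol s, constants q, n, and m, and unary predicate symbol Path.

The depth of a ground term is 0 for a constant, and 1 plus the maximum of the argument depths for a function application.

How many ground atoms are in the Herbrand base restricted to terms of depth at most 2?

First count ground terms of depth ≤ 2.
Count level by level. With function symbols t/2, s/1, the terms of depth ≤ k are the 3 constants together with each function applied to depth-≤(k−1) tuples, so N_k = 3 + N_{k-1}^2 + N_{k-1}.
N_0 = 3
N_1 = 3 + 3^2 + 3 = 15
N_2 = 3 + 15^2 + 15 = 243
So |H| = 243.
Each predicate of arity r yields |H|^r ground atoms (one per choice of an r-tuple from H):
  Path: 243
Total ground atoms: 243.

243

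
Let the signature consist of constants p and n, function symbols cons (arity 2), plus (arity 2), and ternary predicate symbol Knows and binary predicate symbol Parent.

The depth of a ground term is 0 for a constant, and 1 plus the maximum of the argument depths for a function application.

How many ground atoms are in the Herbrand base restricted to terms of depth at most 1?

1100

First count ground terms of depth ≤ 1.
Write N_k for the number of ground terms of depth ≤ k. A term of depth ≤ k is either a constant or a function symbol applied to arguments of depth ≤ k−1, so N_k = 2 + N_{k-1}^2 + N_{k-1}^2.
N_0 = 2
N_1 = 2 + 2^2 + 2^2 = 10
Explicitly: p, n, cons(p, p), cons(p, n), cons(n, p), cons(n, n), plus(p, p), plus(p, n), plus(n, p), plus(n, n).
So |H| = 10.
A ground atom is a predicate applied to a tuple of terms from H, so the count is the sum over predicates of |H|^arity:
  Knows: 10^3 = 1000;  Parent: 10^2 = 100
Total ground atoms: 1000 + 100 = 1100.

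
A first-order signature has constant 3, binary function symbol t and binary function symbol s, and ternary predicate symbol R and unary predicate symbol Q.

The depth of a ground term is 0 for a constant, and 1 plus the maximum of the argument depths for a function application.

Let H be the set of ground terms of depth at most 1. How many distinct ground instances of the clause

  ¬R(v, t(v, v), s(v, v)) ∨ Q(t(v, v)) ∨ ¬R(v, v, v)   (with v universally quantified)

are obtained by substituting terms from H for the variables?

Ground terms of depth ≤ 1:
  If N_k denotes the number of depth-≤k ground terms, the 1 constant gives N_0 = 1, and each function symbol of arity r contributes N_{k-1}^r new terms at level k: N_k = 1 + N_{k-1}^2 + N_{k-1}^2.
  N_0 = 1
  N_1 = 1 + 1^2 + 1^2 = 3
  Explicitly: 3, t(3, 3), s(3, 3).
So there are 3 ground terms available for substitution.
The clause has 1 distinct variable (v), which appears in the body. In the free term algebra distinct substitutions yield syntactically distinct ground instances.
Number of ground instances = 3.

3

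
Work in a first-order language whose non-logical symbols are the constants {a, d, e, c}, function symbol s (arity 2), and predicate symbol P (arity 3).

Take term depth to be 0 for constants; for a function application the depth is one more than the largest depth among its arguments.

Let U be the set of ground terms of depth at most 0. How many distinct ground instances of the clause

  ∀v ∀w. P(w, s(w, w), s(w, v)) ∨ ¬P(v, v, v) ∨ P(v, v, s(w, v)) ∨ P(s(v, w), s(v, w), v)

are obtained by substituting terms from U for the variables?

16

Ground terms of depth ≤ 0:
  Count level by level. With function symbols s/2, the terms of depth ≤ k are the 4 constants together with each function applied to depth-≤(k−1) tuples, so N_k = 4 + N_{k-1}^2.
  N_0 = 4
So there are 4 ground terms available for substitution.
There are 2 variables to instantiate (v, w), each occurring in at least one literal, so different choices give different ground instances.
Number of ground instances = 4^2 = 16.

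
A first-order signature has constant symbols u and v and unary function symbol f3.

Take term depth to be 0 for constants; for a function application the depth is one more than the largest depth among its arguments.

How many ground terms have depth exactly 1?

Let N_k count ground terms of depth at most k. Each non-constant term of depth ≤ k is some function symbol applied to depth-≤(k−1) arguments, giving N_k = 2 + N_{k-1}.
N_0 = 2
N_1 = 2 + 2 = 4
Terms of depth exactly 1: N_1 − N_0 = 4 − 2 = 2.

2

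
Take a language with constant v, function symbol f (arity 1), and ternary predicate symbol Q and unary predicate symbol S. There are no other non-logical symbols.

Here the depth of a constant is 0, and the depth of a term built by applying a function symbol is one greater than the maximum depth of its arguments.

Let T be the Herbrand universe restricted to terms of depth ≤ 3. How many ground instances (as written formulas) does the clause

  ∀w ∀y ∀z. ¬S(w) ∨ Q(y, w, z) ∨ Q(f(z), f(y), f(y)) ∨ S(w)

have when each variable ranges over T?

64

Ground terms of depth ≤ 3:
  Let N_k count ground terms of depth at most k. Each non-constant term of depth ≤ k is some function symbol applied to depth-≤(k−1) arguments, giving N_k = 1 + N_{k-1}.
  N_0 = 1
  N_1 = 1 + 1 = 2
  N_2 = 1 + 2 = 3
  N_3 = 1 + 3 = 4
  Explicitly: v, f(v), f(f(v)), f(f(f(v))).
So there are 4 ground terms available for substitution.
There are 3 variables to instantiate (w, y, z), each occurring in at least one literal, so different choices give different ground instances.
Number of ground instances = 4^3 = 64.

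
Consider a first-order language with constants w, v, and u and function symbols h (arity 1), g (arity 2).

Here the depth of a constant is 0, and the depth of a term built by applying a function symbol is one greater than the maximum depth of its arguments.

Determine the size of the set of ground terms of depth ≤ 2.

243

Write N_k for the number of ground terms of depth ≤ k. A term of depth ≤ k is either a constant or a function symbol applied to arguments of depth ≤ k−1, so N_k = 3 + N_{k-1} + N_{k-1}^2.
N_0 = 3
N_1 = 3 + 3 + 3^2 = 15
N_2 = 3 + 15 + 15^2 = 243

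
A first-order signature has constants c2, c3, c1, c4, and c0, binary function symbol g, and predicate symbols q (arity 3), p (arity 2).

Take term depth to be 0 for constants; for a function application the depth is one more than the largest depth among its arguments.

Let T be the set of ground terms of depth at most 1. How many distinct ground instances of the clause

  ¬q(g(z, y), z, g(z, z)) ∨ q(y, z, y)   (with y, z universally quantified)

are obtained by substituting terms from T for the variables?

Ground terms of depth ≤ 1:
  Let N_k = |{terms of depth ≤ k}|. Then N_0 = 5 and N_k = 5 + N_{k-1}^2 for k ≥ 1 (one summand per function symbol, arity giving the exponent).
  N_0 = 5
  N_1 = 5 + 5^2 = 30
So there are 30 ground terms available for substitution.
The clause has 2 distinct variables (y, z), each appearing in the body. In the free term algebra distinct substitutions yield syntactically distinct ground instances.
Number of ground instances = 30^2 = 900.

900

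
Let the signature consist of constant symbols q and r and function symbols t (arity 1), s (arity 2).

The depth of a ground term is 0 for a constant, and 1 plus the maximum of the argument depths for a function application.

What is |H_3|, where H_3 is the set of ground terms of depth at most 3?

Count level by level. With function symbols t/1, s/2, the terms of depth ≤ k are the 2 constants together with each function applied to depth-≤(k−1) tuples, so N_k = 2 + N_{k-1} + N_{k-1}^2.
N_0 = 2
N_1 = 2 + 2 + 2^2 = 8
N_2 = 2 + 8 + 8^2 = 74
N_3 = 2 + 74 + 74^2 = 5552

5552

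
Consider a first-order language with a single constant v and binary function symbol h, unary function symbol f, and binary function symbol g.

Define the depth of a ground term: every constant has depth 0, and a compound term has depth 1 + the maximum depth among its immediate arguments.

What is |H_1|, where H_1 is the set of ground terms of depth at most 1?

4

Count level by level. With function symbols h/2, f/1, g/2, the terms of depth ≤ k are the 1 constant together with each function applied to depth-≤(k−1) tuples, so N_k = 1 + N_{k-1}^2 + N_{k-1} + N_{k-1}^2.
N_0 = 1
N_1 = 1 + 1^2 + 1 + 1^2 = 4
Explicitly: v, h(v, v), f(v), g(v, v).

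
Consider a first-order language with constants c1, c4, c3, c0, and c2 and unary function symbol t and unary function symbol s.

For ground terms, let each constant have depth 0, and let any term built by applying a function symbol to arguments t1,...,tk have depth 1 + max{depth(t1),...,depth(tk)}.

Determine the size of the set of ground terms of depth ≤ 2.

35

Let N_k count ground terms of depth at most k. Each non-constant term of depth ≤ k is some function symbol applied to depth-≤(k−1) arguments, giving N_k = 5 + N_{k-1} + N_{k-1}.
N_0 = 5
N_1 = 5 + 5 + 5 = 15
N_2 = 5 + 15 + 15 = 35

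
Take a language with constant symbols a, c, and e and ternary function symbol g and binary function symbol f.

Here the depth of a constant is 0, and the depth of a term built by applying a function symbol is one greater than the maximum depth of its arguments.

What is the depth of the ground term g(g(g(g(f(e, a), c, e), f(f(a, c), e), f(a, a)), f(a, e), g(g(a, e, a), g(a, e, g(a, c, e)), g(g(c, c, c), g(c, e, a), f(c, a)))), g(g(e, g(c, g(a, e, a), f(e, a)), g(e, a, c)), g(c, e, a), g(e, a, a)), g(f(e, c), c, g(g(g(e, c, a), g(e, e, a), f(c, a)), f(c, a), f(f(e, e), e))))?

5

depth(f(e, a)) = 1 + max(0, 0) = 1
depth(g(f(e, a), c, e)) = 1 + max(1, 0, 0) = 2
depth(f(a, c)) = 1 + max(0, 0) = 1
depth(f(f(a, c), e)) = 1 + max(1, 0) = 2
depth(f(a, a)) = 1 + max(0, 0) = 1
depth(g(g(f(e, a), c, e), f(f(a, c), e), f(a, a))) = 1 + max(2, 2, 1) = 3
depth(f(a, e)) = 1 + max(0, 0) = 1
depth(g(a, e, a)) = 1 + max(0, 0, 0) = 1
depth(g(a, c, e)) = 1 + max(0, 0, 0) = 1
depth(g(a, e, g(a, c, e))) = 1 + max(0, 0, 1) = 2
depth(g(c, c, c)) = 1 + max(0, 0, 0) = 1
depth(g(c, e, a)) = 1 + max(0, 0, 0) = 1
depth(f(c, a)) = 1 + max(0, 0) = 1
depth(g(g(c, c, c), g(c, e, a), f(c, a))) = 1 + max(1, 1, 1) = 2
depth(g(g(a, e, a), g(a, e, g(a, c, e)), g(g(c, c, c), g(c, e, a), f(c, a)))) = 1 + max(1, 2, 2) = 3
depth(g(g(g(f(e, a), c, e), f(f(a, c), e), f(a, a)), f(a, e), g(g(a, e, a), g(a, e, g(a, c, e)), g(g(c, c, c), g(c, e, a), f(c, a))))) = 1 + max(3, 1, 3) = 4
depth(g(c, g(a, e, a), f(e, a))) = 1 + max(0, 1, 1) = 2
depth(g(e, a, c)) = 1 + max(0, 0, 0) = 1
depth(g(e, g(c, g(a, e, a), f(e, a)), g(e, a, c))) = 1 + max(0, 2, 1) = 3
depth(g(e, a, a)) = 1 + max(0, 0, 0) = 1
depth(g(g(e, g(c, g(a, e, a), f(e, a)), g(e, a, c)), g(c, e, a), g(e, a, a))) = 1 + max(3, 1, 1) = 4
depth(f(e, c)) = 1 + max(0, 0) = 1
depth(g(e, c, a)) = 1 + max(0, 0, 0) = 1
depth(g(e, e, a)) = 1 + max(0, 0, 0) = 1
depth(g(g(e, c, a), g(e, e, a), f(c, a))) = 1 + max(1, 1, 1) = 2
depth(f(e, e)) = 1 + max(0, 0) = 1
depth(f(f(e, e), e)) = 1 + max(1, 0) = 2
depth(g(g(g(e, c, a), g(e, e, a), f(c, a)), f(c, a), f(f(e, e), e))) = 1 + max(2, 1, 2) = 3
depth(g(f(e, c), c, g(g(g(e, c, a), g(e, e, a), f(c, a)), f(c, a), f(f(e, e), e)))) = 1 + max(1, 0, 3) = 4
depth(g(g(g(g(f(e, a), c, e), f(f(a, c), e), f(a, a)), f(a, e), g(g(a, e, a), g(a, e, g(a, c, e)), g(g(c, c, c), g(c, e, a), f(c, a)))), g(g(e, g(c, g(a, e, a), f(e, a)), g(e, a, c)), g(c, e, a), g(e, a, a)), g(f(e, c), c, g(g(g(e, c, a), g(e, e, a), f(c, a)), f(c, a), f(f(e, e), e))))) = 1 + max(4, 4, 4) = 5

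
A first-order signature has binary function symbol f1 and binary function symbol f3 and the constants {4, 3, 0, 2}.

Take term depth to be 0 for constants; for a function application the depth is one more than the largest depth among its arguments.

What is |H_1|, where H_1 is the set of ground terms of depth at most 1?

36

Let N_k = |{terms of depth ≤ k}|. Then N_0 = 4 and N_k = 4 + N_{k-1}^2 + N_{k-1}^2 for k ≥ 1 (one summand per function symbol, arity giving the exponent).
N_0 = 4
N_1 = 4 + 4^2 + 4^2 = 36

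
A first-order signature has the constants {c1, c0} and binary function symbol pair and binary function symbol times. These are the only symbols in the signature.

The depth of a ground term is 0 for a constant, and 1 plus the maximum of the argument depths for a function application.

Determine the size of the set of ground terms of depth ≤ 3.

81610

Write N_k for the number of ground terms of depth ≤ k. A term of depth ≤ k is either a constant or a function symbol applied to arguments of depth ≤ k−1, so N_k = 2 + N_{k-1}^2 + N_{k-1}^2.
N_0 = 2
N_1 = 2 + 2^2 + 2^2 = 10
N_2 = 2 + 10^2 + 10^2 = 202
N_3 = 2 + 202^2 + 202^2 = 81610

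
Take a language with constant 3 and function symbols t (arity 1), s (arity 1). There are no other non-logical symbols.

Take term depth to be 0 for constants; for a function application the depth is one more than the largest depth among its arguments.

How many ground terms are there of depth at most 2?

7

If N_k denotes the number of depth-≤k ground terms, the 1 constant gives N_0 = 1, and each function symbol of arity r contributes N_{k-1}^r new terms at level k: N_k = 1 + N_{k-1} + N_{k-1}.
N_0 = 1
N_1 = 1 + 1 + 1 = 3
N_2 = 1 + 3 + 3 = 7
Explicitly: 3, t(3), t(t(3)), t(s(3)), s(3), s(t(3)), s(s(3)).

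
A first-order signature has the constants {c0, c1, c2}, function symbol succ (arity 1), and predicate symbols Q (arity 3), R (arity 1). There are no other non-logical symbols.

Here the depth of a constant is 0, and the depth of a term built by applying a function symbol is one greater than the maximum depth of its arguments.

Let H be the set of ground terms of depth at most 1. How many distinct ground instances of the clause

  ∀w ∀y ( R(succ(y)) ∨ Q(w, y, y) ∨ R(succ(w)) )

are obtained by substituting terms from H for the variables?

36

Ground terms of depth ≤ 1:
  Count level by level. With function symbols succ/1, the terms of depth ≤ k are the 3 constants together with each function applied to depth-≤(k−1) tuples, so N_k = 3 + N_{k-1}.
  N_0 = 3
  N_1 = 3 + 3 = 6
So there are 6 ground terms available for substitution.
Each of w, y ranges independently over the available ground terms, and distinct assignments produce distinct instances.
Number of ground instances = 6^2 = 36.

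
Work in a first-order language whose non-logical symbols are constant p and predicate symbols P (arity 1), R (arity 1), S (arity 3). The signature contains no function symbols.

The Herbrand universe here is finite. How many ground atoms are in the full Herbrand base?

With no function symbols, the Herbrand universe is just the 1 constant.
Ground atoms per predicate: P: 1, R: 1, S: 1^3 = 1.
Herbrand base size = 1 + 1 + 1 = 3.

3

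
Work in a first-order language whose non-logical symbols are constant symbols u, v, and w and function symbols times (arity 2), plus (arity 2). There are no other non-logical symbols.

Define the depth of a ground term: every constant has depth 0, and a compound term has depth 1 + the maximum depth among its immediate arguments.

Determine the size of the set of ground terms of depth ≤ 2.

885

Let N_k = |{terms of depth ≤ k}|. Then N_0 = 3 and N_k = 3 + N_{k-1}^2 + N_{k-1}^2 for k ≥ 1 (one summand per function symbol, arity giving the exponent).
N_0 = 3
N_1 = 3 + 3^2 + 3^2 = 21
N_2 = 3 + 21^2 + 21^2 = 885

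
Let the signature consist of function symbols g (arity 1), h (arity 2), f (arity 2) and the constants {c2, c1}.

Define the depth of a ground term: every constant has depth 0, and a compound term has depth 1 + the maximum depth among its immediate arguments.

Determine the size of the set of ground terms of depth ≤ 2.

Let N_k count ground terms of depth at most k. Each non-constant term of depth ≤ k is some function symbol applied to depth-≤(k−1) arguments, giving N_k = 2 + N_{k-1} + N_{k-1}^2 + N_{k-1}^2.
N_0 = 2
N_1 = 2 + 2 + 2^2 + 2^2 = 12
N_2 = 2 + 12 + 12^2 + 12^2 = 302

302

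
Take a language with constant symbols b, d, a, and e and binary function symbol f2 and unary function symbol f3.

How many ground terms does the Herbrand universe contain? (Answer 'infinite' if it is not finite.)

infinite

The signature has at least one function symbol (f2, arity 2) and at least one constant (b).
Iterating f2 gives infinitely many distinct ground terms: b, f2(b, b), f2(f2(b, b), f2(b, b)), ...
So the Herbrand universe is infinite.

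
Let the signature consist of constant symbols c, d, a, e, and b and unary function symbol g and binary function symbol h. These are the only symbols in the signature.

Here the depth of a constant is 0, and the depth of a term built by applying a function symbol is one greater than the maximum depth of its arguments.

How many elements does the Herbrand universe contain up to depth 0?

Write N_k for the number of ground terms of depth ≤ k. A term of depth ≤ k is either a constant or a function symbol applied to arguments of depth ≤ k−1, so N_k = 5 + N_{k-1} + N_{k-1}^2.
N_0 = 5

5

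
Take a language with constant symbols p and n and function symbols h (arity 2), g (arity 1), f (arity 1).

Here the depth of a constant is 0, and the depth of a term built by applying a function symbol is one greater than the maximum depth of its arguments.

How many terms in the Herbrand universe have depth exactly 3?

15008

Let N_k = |{terms of depth ≤ k}|. Then N_0 = 2 and N_k = 2 + N_{k-1}^2 + N_{k-1} + N_{k-1} for k ≥ 1 (one summand per function symbol, arity giving the exponent).
N_0 = 2
N_1 = 2 + 2^2 + 2 + 2 = 10
N_2 = 2 + 10^2 + 10 + 10 = 122
N_3 = 2 + 122^2 + 122 + 122 = 15130
Terms of depth exactly 3: N_3 − N_2 = 15130 − 122 = 15008.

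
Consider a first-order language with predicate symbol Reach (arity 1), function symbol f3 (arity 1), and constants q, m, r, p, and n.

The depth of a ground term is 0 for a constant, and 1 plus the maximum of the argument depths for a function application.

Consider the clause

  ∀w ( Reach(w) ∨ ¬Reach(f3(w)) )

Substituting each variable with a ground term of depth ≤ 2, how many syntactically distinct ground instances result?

Ground terms of depth ≤ 2:
  Write N_k for the number of ground terms of depth ≤ k. A term of depth ≤ k is either a constant or a function symbol applied to arguments of depth ≤ k−1, so N_k = 5 + N_{k-1}.
  N_0 = 5
  N_1 = 5 + 5 = 10
  N_2 = 5 + 10 = 15
So there are 15 ground terms available for substitution.
The clause has 1 distinct variable (w), which appears in the body. In the free term algebra distinct substitutions yield syntactically distinct ground instances.
Number of ground instances = 15.

15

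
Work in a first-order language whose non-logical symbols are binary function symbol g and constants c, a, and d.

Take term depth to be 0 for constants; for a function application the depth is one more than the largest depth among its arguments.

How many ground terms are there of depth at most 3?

Let N_k = |{terms of depth ≤ k}|. Then N_0 = 3 and N_k = 3 + N_{k-1}^2 for k ≥ 1 (one summand per function symbol, arity giving the exponent).
N_0 = 3
N_1 = 3 + 3^2 = 12
N_2 = 3 + 12^2 = 147
N_3 = 3 + 147^2 = 21612

21612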